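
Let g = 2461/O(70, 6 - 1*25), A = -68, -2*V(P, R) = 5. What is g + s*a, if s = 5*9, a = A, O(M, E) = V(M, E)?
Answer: -20222/5 ≈ -4044.4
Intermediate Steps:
V(P, R) = -5/2 (V(P, R) = -1/2*5 = -5/2)
O(M, E) = -5/2
a = -68
s = 45
g = -4922/5 (g = 2461/(-5/2) = 2461*(-2/5) = -4922/5 ≈ -984.40)
g + s*a = -4922/5 + 45*(-68) = -4922/5 - 3060 = -20222/5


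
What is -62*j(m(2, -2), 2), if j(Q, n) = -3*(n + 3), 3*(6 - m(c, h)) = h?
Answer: 930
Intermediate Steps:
m(c, h) = 6 - h/3
j(Q, n) = -9 - 3*n (j(Q, n) = -3*(3 + n) = -9 - 3*n)
-62*j(m(2, -2), 2) = -62*(-9 - 3*2) = -62*(-9 - 6) = -62*(-15) = 930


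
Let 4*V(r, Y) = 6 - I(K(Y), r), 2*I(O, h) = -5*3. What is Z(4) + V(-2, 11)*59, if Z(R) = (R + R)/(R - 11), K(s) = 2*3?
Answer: 11087/56 ≈ 197.98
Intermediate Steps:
K(s) = 6
I(O, h) = -15/2 (I(O, h) = (-5*3)/2 = (-1*15)/2 = (1/2)*(-15) = -15/2)
Z(R) = 2*R/(-11 + R) (Z(R) = (2*R)/(-11 + R) = 2*R/(-11 + R))
V(r, Y) = 27/8 (V(r, Y) = (6 - 1*(-15/2))/4 = (6 + 15/2)/4 = (1/4)*(27/2) = 27/8)
Z(4) + V(-2, 11)*59 = 2*4/(-11 + 4) + (27/8)*59 = 2*4/(-7) + 1593/8 = 2*4*(-1/7) + 1593/8 = -8/7 + 1593/8 = 11087/56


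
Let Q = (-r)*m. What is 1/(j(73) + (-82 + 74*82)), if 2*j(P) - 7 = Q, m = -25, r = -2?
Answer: 2/11929 ≈ 0.00016766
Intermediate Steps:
Q = -50 (Q = -1*(-2)*(-25) = 2*(-25) = -50)
j(P) = -43/2 (j(P) = 7/2 + (½)*(-50) = 7/2 - 25 = -43/2)
1/(j(73) + (-82 + 74*82)) = 1/(-43/2 + (-82 + 74*82)) = 1/(-43/2 + (-82 + 6068)) = 1/(-43/2 + 5986) = 1/(11929/2) = 2/11929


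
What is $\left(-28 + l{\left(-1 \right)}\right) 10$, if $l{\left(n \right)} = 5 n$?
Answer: $-330$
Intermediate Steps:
$\left(-28 + l{\left(-1 \right)}\right) 10 = \left(-28 + 5 \left(-1\right)\right) 10 = \left(-28 - 5\right) 10 = \left(-33\right) 10 = -330$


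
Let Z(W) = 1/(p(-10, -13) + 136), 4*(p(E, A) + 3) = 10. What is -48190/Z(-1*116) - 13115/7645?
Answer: -9983982728/1529 ≈ -6.5297e+6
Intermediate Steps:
p(E, A) = -½ (p(E, A) = -3 + (¼)*10 = -3 + 5/2 = -½)
Z(W) = 2/271 (Z(W) = 1/(-½ + 136) = 1/(271/2) = 2/271)
-48190/Z(-1*116) - 13115/7645 = -48190/2/271 - 13115/7645 = -48190*271/2 - 13115*1/7645 = -6529745 - 2623/1529 = -9983982728/1529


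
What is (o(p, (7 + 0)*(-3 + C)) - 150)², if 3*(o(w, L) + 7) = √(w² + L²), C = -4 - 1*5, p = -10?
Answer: 228997/9 - 628*√1789/3 ≈ 16590.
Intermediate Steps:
C = -9 (C = -4 - 5 = -9)
o(w, L) = -7 + √(L² + w²)/3 (o(w, L) = -7 + √(w² + L²)/3 = -7 + √(L² + w²)/3)
(o(p, (7 + 0)*(-3 + C)) - 150)² = ((-7 + √(((7 + 0)*(-3 - 9))² + (-10)²)/3) - 150)² = ((-7 + √((7*(-12))² + 100)/3) - 150)² = ((-7 + √((-84)² + 100)/3) - 150)² = ((-7 + √(7056 + 100)/3) - 150)² = ((-7 + √7156/3) - 150)² = ((-7 + (2*√1789)/3) - 150)² = ((-7 + 2*√1789/3) - 150)² = (-157 + 2*√1789/3)²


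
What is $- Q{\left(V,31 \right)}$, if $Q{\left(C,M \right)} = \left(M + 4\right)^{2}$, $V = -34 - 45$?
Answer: $-1225$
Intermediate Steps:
$V = -79$ ($V = -34 - 45 = -79$)
$Q{\left(C,M \right)} = \left(4 + M\right)^{2}$
$- Q{\left(V,31 \right)} = - \left(4 + 31\right)^{2} = - 35^{2} = \left(-1\right) 1225 = -1225$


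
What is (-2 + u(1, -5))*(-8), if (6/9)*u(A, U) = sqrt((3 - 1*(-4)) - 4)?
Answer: 16 - 12*sqrt(3) ≈ -4.7846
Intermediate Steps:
u(A, U) = 3*sqrt(3)/2 (u(A, U) = 3*sqrt((3 - 1*(-4)) - 4)/2 = 3*sqrt((3 + 4) - 4)/2 = 3*sqrt(7 - 4)/2 = 3*sqrt(3)/2)
(-2 + u(1, -5))*(-8) = (-2 + 3*sqrt(3)/2)*(-8) = 16 - 12*sqrt(3)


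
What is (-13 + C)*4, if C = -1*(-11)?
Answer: -8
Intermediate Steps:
C = 11
(-13 + C)*4 = (-13 + 11)*4 = -2*4 = -8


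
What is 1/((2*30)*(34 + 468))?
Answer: 1/30120 ≈ 3.3201e-5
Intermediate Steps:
1/((2*30)*(34 + 468)) = 1/(60*502) = 1/30120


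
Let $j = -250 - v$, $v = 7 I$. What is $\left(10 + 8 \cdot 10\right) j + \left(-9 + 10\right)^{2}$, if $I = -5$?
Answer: $-19349$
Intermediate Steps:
$v = -35$ ($v = 7 \left(-5\right) = -35$)
$j = -215$ ($j = -250 - -35 = -250 + 35 = -215$)
$\left(10 + 8 \cdot 10\right) j + \left(-9 + 10\right)^{2} = \left(10 + 8 \cdot 10\right) \left(-215\right) + \left(-9 + 10\right)^{2} = \left(10 + 80\right) \left(-215\right) + 1^{2} = 90 \left(-215\right) + 1 = -19350 + 1 = -19349$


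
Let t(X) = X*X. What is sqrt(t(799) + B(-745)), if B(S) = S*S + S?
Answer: sqrt(1192681) ≈ 1092.1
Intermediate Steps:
B(S) = S + S**2 (B(S) = S**2 + S = S + S**2)
t(X) = X**2
sqrt(t(799) + B(-745)) = sqrt(799**2 - 745*(1 - 745)) = sqrt(638401 - 745*(-744)) = sqrt(638401 + 554280) = sqrt(1192681)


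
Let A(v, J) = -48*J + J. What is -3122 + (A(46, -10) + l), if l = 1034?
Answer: -1618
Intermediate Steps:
A(v, J) = -47*J
-3122 + (A(46, -10) + l) = -3122 + (-47*(-10) + 1034) = -3122 + (470 + 1034) = -3122 + 1504 = -1618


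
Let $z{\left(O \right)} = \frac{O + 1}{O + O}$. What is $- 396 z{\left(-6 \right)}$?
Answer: $-165$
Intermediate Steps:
$z{\left(O \right)} = \frac{1 + O}{2 O}$
$- 396 z{\left(-6 \right)} = - 396 \frac{1 - 6}{2 \left(-6\right)} = - 396 \cdot \frac{1}{2} \left(- \frac{1}{6}\right) \left(-5\right) = \left(-396\right) \frac{5}{12} = -165$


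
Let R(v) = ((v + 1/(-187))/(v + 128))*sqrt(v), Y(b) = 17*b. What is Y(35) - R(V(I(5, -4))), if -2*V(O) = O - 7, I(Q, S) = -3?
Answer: 595 - 934*sqrt(5)/24871 ≈ 594.92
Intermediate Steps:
V(O) = 7/2 - O/2 (V(O) = -(O - 7)/2 = -(-7 + O)/2 = 7/2 - O/2)
R(v) = sqrt(v)*(-1/187 + v)/(128 + v) (R(v) = ((v - 1/187)/(128 + v))*sqrt(v) = ((-1/187 + v)/(128 + v))*sqrt(v) = sqrt(v)*(-1/187 + v)/(128 + v))
Y(35) - R(V(I(5, -4))) = 17*35 - sqrt(7/2 - 1/2*(-3))*(-1/187 + (7/2 - 1/2*(-3)))/(128 + (7/2 - 1/2*(-3))) = 595 - sqrt(7/2 + 3/2)*(-1/187 + (7/2 + 3/2))/(128 + (7/2 + 3/2)) = 595 - sqrt(5)*(-1/187 + 5)/(128 + 5) = 595 - sqrt(5)*934/(133*187) = 595 - 934*sqrt(5)/24871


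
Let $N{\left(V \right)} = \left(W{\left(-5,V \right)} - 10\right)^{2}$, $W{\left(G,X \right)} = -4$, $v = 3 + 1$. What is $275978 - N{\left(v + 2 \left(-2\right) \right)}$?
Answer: $275782$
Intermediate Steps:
$v = 4$
$N{\left(V \right)} = 196$ ($N{\left(V \right)} = \left(-4 - 10\right)^{2} = \left(-14\right)^{2} = 196$)
$275978 - N{\left(v + 2 \left(-2\right) \right)} = 275978 - 196 = 275782$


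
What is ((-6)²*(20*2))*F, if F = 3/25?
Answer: 864/5 ≈ 172.80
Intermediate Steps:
F = 3/25 (F = 3*(1/25) = 3/25 ≈ 0.12000)
((-6)²*(20*2))*F = ((-6)²*(20*2))*(3/25) = (36*40)*(3/25) = 1440*(3/25) = 864/5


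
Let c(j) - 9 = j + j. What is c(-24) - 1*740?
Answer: -779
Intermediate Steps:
c(j) = 9 + 2*j (c(j) = 9 + (j + j) = 9 + 2*j)
c(-24) - 1*740 = (9 + 2*(-24)) - 1*740 = (9 - 48) - 740 = -39 - 740 = -779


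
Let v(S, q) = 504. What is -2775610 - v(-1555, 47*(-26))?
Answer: -2776114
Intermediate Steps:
-2775610 - v(-1555, 47*(-26)) = -2775610 - 1*504 = -2775610 - 504 = -2776114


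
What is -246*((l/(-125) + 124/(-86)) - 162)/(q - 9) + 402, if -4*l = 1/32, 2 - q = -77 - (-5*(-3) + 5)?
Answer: 8759006237/10320000 ≈ 848.74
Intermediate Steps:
q = 99 (q = 2 - (-77 - (-5*(-3) + 5)) = 2 - (-77 - (15 + 5)) = 2 - (-77 - 1*20) = 2 - (-77 - 20) = 2 - 1*(-97) = 2 + 97 = 99)
l = -1/128 (l = -¼/32 = -¼*1/32 = -1/128 ≈ -0.0078125)
-246*((l/(-125) + 124/(-86)) - 162)/(q - 9) + 402 = -246*((-1/128/(-125) + 124/(-86)) - 162)/(99 - 9) + 402 = -246*((-1/128*(-1/125) + 124*(-1/86)) - 162)/90 + 402 = -246*((1/16000 - 62/43) - 162)/90 + 402 = -246*(-991957/688000 - 162)/90 + 402 = -(-13831098711)/(344000*90) + 402 = -246*(-112447957/61920000) + 402 = 4610366237/10320000 + 402 = 8759006237/10320000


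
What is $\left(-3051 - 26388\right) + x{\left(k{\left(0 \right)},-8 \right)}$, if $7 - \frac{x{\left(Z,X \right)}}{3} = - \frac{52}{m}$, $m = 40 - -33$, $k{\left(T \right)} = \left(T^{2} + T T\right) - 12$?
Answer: $- \frac{2147358}{73} \approx -29416.0$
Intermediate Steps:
$k{\left(T \right)} = -12 + 2 T^{2}$ ($k{\left(T \right)} = \left(T^{2} + T^{2}\right) - 12 = 2 T^{2} - 12 = -12 + 2 T^{2}$)
$m = 73$ ($m = 40 + 33 = 73$)
$x{\left(Z,X \right)} = \frac{1689}{73}$ ($x{\left(Z,X \right)} = 21 - 3 \left(- \frac{52}{73}\right) = 21 - 3 \left(\left(-52\right) \frac{1}{73}\right) = 21 - - \frac{156}{73} = 21 + \frac{156}{73} = \frac{1689}{73}$)
$\left(-3051 - 26388\right) + x{\left(k{\left(0 \right)},-8 \right)} = \left(-3051 - 26388\right) + \frac{1689}{73} = -29439 + \frac{1689}{73} = - \frac{2147358}{73}$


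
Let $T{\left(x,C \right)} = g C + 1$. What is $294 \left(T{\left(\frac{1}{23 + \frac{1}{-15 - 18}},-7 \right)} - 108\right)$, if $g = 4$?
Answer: $-39690$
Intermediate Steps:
$T{\left(x,C \right)} = 1 + 4 C$ ($T{\left(x,C \right)} = 4 C + 1 = 1 + 4 C$)
$294 \left(T{\left(\frac{1}{23 + \frac{1}{-15 - 18}},-7 \right)} - 108\right) = 294 \left(\left(1 + 4 \left(-7\right)\right) - 108\right) = 294 \left(\left(1 - 28\right) - 108\right) = 294 \left(-27 - 108\right) = 294 \left(-135\right) = -39690$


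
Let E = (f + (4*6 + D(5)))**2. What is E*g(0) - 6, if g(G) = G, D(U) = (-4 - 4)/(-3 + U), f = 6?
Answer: -6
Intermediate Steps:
D(U) = -8/(-3 + U)
E = 676 (E = (6 + (4*6 - 8/(-3 + 5)))**2 = (6 + (24 - 8/2))**2 = (6 + (24 - 8*1/2))**2 = (6 + (24 - 4))**2 = (6 + 20)**2 = 26**2 = 676)
E*g(0) - 6 = 676*0 - 6 = 0 - 6 = -6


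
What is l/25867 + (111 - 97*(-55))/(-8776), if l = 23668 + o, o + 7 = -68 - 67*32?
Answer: 23682371/113504396 ≈ 0.20865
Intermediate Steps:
o = -2219 (o = -7 + (-68 - 67*32) = -7 + (-68 - 2144) = -7 - 2212 = -2219)
l = 21449 (l = 23668 - 2219 = 21449)
l/25867 + (111 - 97*(-55))/(-8776) = 21449/25867 + (111 - 97*(-55))/(-8776) = 21449*(1/25867) + (111 + 5335)*(-1/8776) = 21449/25867 + 5446*(-1/8776) = 21449/25867 - 2723/4388 = 23682371/113504396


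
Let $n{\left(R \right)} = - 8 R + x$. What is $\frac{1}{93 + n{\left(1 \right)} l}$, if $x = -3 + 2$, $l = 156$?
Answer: $- \frac{1}{1311} \approx -0.00076278$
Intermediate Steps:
$x = -1$
$n{\left(R \right)} = -1 - 8 R$ ($n{\left(R \right)} = - 8 R - 1 = -1 - 8 R$)
$\frac{1}{93 + n{\left(1 \right)} l} = \frac{1}{93 + \left(-1 - 8\right) 156} = \frac{1}{93 - 1404} = \frac{1}{-1311} = - \frac{1}{1311}$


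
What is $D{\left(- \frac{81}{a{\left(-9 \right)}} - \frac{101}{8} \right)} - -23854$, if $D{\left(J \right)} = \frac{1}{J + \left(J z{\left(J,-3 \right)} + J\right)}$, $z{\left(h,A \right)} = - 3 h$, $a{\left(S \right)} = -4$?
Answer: $\frac{243000634}{10187} \approx 23854.0$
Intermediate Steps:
$D{\left(J \right)} = \frac{1}{- 3 J^{2} + 2 J}$ ($D{\left(J \right)} = \frac{1}{J + \left(J \left(- 3 J\right) + J\right)} = \frac{1}{J - \left(- J + 3 J^{2}\right)} = \frac{1}{- 3 J^{2} + 2 J}$)
$D{\left(- \frac{81}{a{\left(-9 \right)}} - \frac{101}{8} \right)} - -23854 = - \frac{1}{\left(- \frac{81}{-4} - \frac{101}{8}\right) \left(-2 + 3 \left(- \frac{81}{-4} - \frac{101}{8}\right)\right)} - -23854 = - \frac{1}{\left(\left(-81\right) \left(- \frac{1}{4}\right) - \frac{101}{8}\right) \left(-2 + 3 \left(\left(-81\right) \left(- \frac{1}{4}\right) - \frac{101}{8}\right)\right)} + 23854 = - \frac{1}{\left(\frac{81}{4} - \frac{101}{8}\right) \left(-2 + 3 \left(\frac{81}{4} - \frac{101}{8}\right)\right)} + 23854 = - \frac{1}{\frac{61}{8} \left(-2 + 3 \cdot \frac{61}{8}\right)} + 23854 = \left(-1\right) \frac{8}{61} \frac{1}{-2 + \frac{183}{8}} + 23854 = \left(-1\right) \frac{8}{61} \frac{1}{\frac{167}{8}} + 23854 = \left(-1\right) \frac{8}{61} \cdot \frac{8}{167} + 23854 = - \frac{64}{10187} + 23854 = \frac{243000634}{10187}$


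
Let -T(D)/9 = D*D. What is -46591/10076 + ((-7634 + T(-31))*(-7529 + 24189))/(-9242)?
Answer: 1366467044629/46561196 ≈ 29348.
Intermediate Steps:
T(D) = -9*D**2 (T(D) = -9*D*D = -9*D**2)
-46591/10076 + ((-7634 + T(-31))*(-7529 + 24189))/(-9242) = -46591/10076 + ((-7634 - 9*(-31)**2)*(-7529 + 24189))/(-9242) = -46591*1/10076 + ((-7634 - 9*961)*16660)*(-1/9242) = -46591/10076 + ((-7634 - 8649)*16660)*(-1/9242) = -46591/10076 - 16283*16660*(-1/9242) = -46591/10076 - 271274780*(-1/9242) = -46591/10076 + 135637390/4621 = 1366467044629/46561196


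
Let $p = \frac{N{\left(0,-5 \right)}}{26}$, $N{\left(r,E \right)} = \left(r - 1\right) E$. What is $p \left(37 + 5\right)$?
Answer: $\frac{105}{13} \approx 8.0769$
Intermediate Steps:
$N{\left(r,E \right)} = E \left(-1 + r\right)$ ($N{\left(r,E \right)} = \left(-1 + r\right) E = E \left(-1 + r\right)$)
$p = \frac{5}{26}$ ($p = \frac{\left(-5\right) \left(-1 + 0\right)}{26} = \left(-5\right) \left(-1\right) \frac{1}{26} = 5 \cdot \frac{1}{26} = \frac{5}{26} \approx 0.19231$)
$p \left(37 + 5\right) = \frac{5 \left(37 + 5\right)}{26} = \frac{5}{26} \cdot 42 = \frac{105}{13}$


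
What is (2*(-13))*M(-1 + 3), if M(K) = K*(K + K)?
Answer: -208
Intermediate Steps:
M(K) = 2*K² (M(K) = K*(2*K) = 2*K²)
(2*(-13))*M(-1 + 3) = (2*(-13))*(2*(-1 + 3)²) = -52*2² = -52*4 = -26*8 = -208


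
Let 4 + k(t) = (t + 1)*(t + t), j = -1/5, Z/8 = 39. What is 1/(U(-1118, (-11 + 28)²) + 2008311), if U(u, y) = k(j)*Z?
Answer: 25/50174079 ≈ 4.9826e-7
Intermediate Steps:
Z = 312 (Z = 8*39 = 312)
j = -⅕ (j = -1*⅕ = -⅕ ≈ -0.20000)
k(t) = -4 + 2*t*(1 + t) (k(t) = -4 + (t + 1)*(t + t) = -4 + (1 + t)*(2*t) = -4 + 2*t*(1 + t))
U(u, y) = -33696/25 (U(u, y) = (-4 + 2*(-⅕) + 2*(-⅕)²)*312 = (-4 - ⅖ + 2*(1/25))*312 = (-4 - ⅖ + 2/25)*312 = -108/25*312 = -33696/25)
1/(U(-1118, (-11 + 28)²) + 2008311) = 1/(-33696/25 + 2008311) = 1/(50174079/25) = 25/50174079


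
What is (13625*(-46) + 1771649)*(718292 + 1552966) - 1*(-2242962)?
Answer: 2600363255904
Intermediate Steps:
(13625*(-46) + 1771649)*(718292 + 1552966) - 1*(-2242962) = (-626750 + 1771649)*2271258 + 2242962 = 1144899*2271258 + 2242962 = 2600361012942 + 2242962 = 2600363255904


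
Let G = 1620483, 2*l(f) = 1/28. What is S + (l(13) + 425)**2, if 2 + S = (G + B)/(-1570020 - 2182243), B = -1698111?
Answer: 2125587174438935/11767096768 ≈ 1.8064e+5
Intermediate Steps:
l(f) = 1/56 (l(f) = (1/2)/28 = (1/2)*(1/28) = 1/56)
S = -7426898/3752263 (S = -2 + (1620483 - 1698111)/(-1570020 - 2182243) = -2 - 77628/(-3752263) = -2 - 77628*(-1/3752263) = -2 + 77628/3752263 = -7426898/3752263 ≈ -1.9793)
S + (l(13) + 425)**2 = -7426898/3752263 + (1/56 + 425)**2 = -7426898/3752263 + (23801/56)**2 = -7426898/3752263 + 566487601/3136 = 2125587174438935/11767096768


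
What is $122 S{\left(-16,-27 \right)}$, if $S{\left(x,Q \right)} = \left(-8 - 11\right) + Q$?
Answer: $-5612$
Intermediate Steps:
$S{\left(x,Q \right)} = -19 + Q$
$122 S{\left(-16,-27 \right)} = 122 \left(-19 - 27\right) = 122 \left(-46\right) = -5612$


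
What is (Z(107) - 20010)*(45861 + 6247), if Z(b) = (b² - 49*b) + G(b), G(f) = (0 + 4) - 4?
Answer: -719298832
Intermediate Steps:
G(f) = 0 (G(f) = 4 - 4 = 0)
Z(b) = b² - 49*b (Z(b) = (b² - 49*b) + 0 = b² - 49*b)
(Z(107) - 20010)*(45861 + 6247) = (107*(-49 + 107) - 20010)*(45861 + 6247) = (107*58 - 20010)*52108 = (6206 - 20010)*52108 = -13804*52108 = -719298832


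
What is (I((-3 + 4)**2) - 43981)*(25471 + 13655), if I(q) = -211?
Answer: -1729056192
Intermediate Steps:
(I((-3 + 4)**2) - 43981)*(25471 + 13655) = (-211 - 43981)*(25471 + 13655) = -44192*39126 = -1729056192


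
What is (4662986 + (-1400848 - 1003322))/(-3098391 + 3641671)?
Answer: 141176/33955 ≈ 4.1577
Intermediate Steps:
(4662986 + (-1400848 - 1003322))/(-3098391 + 3641671) = (4662986 - 2404170)/543280 = 2258816*(1/543280) = 141176/33955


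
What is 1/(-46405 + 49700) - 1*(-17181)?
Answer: 56611396/3295 ≈ 17181.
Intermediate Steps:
1/(-46405 + 49700) - 1*(-17181) = 1/3295 + 17181 = 56611396/3295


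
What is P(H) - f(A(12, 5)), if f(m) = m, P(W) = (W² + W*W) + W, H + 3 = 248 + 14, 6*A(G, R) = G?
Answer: 134419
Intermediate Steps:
A(G, R) = G/6
H = 259 (H = -3 + (248 + 14) = -3 + 262 = 259)
P(W) = W + 2*W² (P(W) = (W² + W²) + W = 2*W² + W = W + 2*W²)
P(H) - f(A(12, 5)) = 259*(1 + 2*259) - 12/6 = 259*(1 + 518) - 1*2 = 259*519 - 2 = 134421 - 2 = 134419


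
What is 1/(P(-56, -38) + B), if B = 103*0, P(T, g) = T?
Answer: -1/56 ≈ -0.017857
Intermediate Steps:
B = 0
1/(P(-56, -38) + B) = 1/(-56 + 0) = 1/(-56) = -1/56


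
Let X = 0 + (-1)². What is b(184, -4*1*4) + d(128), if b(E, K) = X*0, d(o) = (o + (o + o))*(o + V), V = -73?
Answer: 21120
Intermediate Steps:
X = 1 (X = 0 + 1 = 1)
d(o) = 3*o*(-73 + o) (d(o) = (o + (o + o))*(o - 73) = (o + 2*o)*(-73 + o) = (3*o)*(-73 + o) = 3*o*(-73 + o))
b(E, K) = 0 (b(E, K) = 1*0 = 0)
b(184, -4*1*4) + d(128) = 0 + 3*128*(-73 + 128) = 0 + 3*128*55 = 0 + 21120 = 21120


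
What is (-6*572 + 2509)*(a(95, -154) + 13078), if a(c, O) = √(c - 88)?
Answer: -12070994 - 923*√7 ≈ -1.2073e+7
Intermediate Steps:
a(c, O) = √(-88 + c)
(-6*572 + 2509)*(a(95, -154) + 13078) = (-6*572 + 2509)*(√(-88 + 95) + 13078) = (-3432 + 2509)*(√7 + 13078) = -923*(13078 + √7) = -12070994 - 923*√7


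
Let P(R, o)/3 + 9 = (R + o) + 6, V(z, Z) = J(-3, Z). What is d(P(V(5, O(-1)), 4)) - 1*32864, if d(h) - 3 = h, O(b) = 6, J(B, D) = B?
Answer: -32867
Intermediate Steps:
V(z, Z) = -3
P(R, o) = -9 + 3*R + 3*o (P(R, o) = -27 + 3*((R + o) + 6) = -27 + 3*(6 + R + o) = -27 + (18 + 3*R + 3*o) = -9 + 3*R + 3*o)
d(h) = 3 + h
d(P(V(5, O(-1)), 4)) - 1*32864 = (3 + (-9 + 3*(-3) + 3*4)) - 1*32864 = (3 + (-9 - 9 + 12)) - 32864 = (3 - 6) - 32864 = -3 - 32864 = -32867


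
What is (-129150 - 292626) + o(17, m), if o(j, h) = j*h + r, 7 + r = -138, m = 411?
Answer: -414934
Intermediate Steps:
r = -145 (r = -7 - 138 = -145)
o(j, h) = -145 + h*j (o(j, h) = j*h - 145 = h*j - 145 = -145 + h*j)
(-129150 - 292626) + o(17, m) = (-129150 - 292626) + (-145 + 411*17) = -421776 + (-145 + 6987) = -421776 + 6842 = -414934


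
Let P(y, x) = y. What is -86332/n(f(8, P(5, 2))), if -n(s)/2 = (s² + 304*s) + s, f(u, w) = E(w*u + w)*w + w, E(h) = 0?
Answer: 21583/775 ≈ 27.849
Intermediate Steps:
f(u, w) = w (f(u, w) = 0*w + w = 0 + w = w)
n(s) = -610*s - 2*s² (n(s) = -2*((s² + 304*s) + s) = -2*(s² + 305*s) = -610*s - 2*s²)
-86332/n(f(8, P(5, 2))) = -86332*(-1/(10*(305 + 5))) = -86332/((-2*5*310)) = -86332/(-3100) = -86332*(-1/3100) = 21583/775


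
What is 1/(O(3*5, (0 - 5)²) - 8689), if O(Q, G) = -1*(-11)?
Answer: -1/8678 ≈ -0.00011523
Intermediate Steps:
O(Q, G) = 11
1/(O(3*5, (0 - 5)²) - 8689) = 1/(11 - 8689) = 1/(-8678) = -1/8678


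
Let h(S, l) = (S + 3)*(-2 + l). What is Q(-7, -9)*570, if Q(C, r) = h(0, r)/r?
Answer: 2090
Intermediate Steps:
h(S, l) = (-2 + l)*(3 + S) (h(S, l) = (3 + S)*(-2 + l) = (-2 + l)*(3 + S))
Q(C, r) = (-6 + 3*r)/r (Q(C, r) = (-6 - 2*0 + 3*r + 0*r)/r = (-6 + 0 + 3*r + 0)/r = (-6 + 3*r)/r)
Q(-7, -9)*570 = (3 - 6/(-9))*570 = (3 - 6*(-⅑))*570 = (3 + ⅔)*570 = (11/3)*570 = 2090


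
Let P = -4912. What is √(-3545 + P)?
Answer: I*√8457 ≈ 91.962*I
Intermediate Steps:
√(-3545 + P) = √(-3545 - 4912) = √(-8457) = I*√8457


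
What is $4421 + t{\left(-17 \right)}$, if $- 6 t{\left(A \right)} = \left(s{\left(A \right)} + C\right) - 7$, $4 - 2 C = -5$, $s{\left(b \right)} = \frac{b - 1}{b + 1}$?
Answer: $\frac{212219}{48} \approx 4421.2$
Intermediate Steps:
$s{\left(b \right)} = \frac{-1 + b}{1 + b}$
$C = \frac{9}{2}$ ($C = 2 - - \frac{5}{2} = 2 + \frac{5}{2} = \frac{9}{2} \approx 4.5$)
$t{\left(A \right)} = \frac{5}{12} - \frac{-1 + A}{6 \left(1 + A\right)}$ ($t{\left(A \right)} = - \frac{\left(\frac{-1 + A}{1 + A} + \frac{9}{2}\right) - 7}{6} = - \frac{\left(\frac{9}{2} + \frac{-1 + A}{1 + A}\right) - 7}{6} = - \frac{- \frac{5}{2} + \frac{-1 + A}{1 + A}}{6} = \frac{5}{12} - \frac{-1 + A}{6 \left(1 + A\right)}$)
$4421 + t{\left(-17 \right)} = 4421 + \frac{7 + 3 \left(-17\right)}{12 \left(1 - 17\right)} = 4421 + \frac{7 - 51}{12 \left(-16\right)} = 4421 + \frac{1}{12} \left(- \frac{1}{16}\right) \left(-44\right) = 4421 + \frac{11}{48} = \frac{212219}{48}$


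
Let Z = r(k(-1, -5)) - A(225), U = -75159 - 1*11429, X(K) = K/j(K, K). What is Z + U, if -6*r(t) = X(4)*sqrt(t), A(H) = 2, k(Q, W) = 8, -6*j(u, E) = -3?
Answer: -86590 - 8*sqrt(2)/3 ≈ -86594.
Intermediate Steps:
j(u, E) = 1/2 (j(u, E) = -1/6*(-3) = 1/2)
X(K) = 2*K (X(K) = K/(1/2) = K*2 = 2*K)
U = -86588 (U = -75159 - 11429 = -86588)
r(t) = -4*sqrt(t)/3 (r(t) = -2*4*sqrt(t)/6 = -4*sqrt(t)/3)
Z = -2 - 8*sqrt(2)/3 (Z = -8*sqrt(2)/3 - 1*2 = -8*sqrt(2)/3 - 2 = -2 - 8*sqrt(2)/3 ≈ -5.7712)
Z + U = (-2 - 8*sqrt(2)/3) - 86588 = -86590 - 8*sqrt(2)/3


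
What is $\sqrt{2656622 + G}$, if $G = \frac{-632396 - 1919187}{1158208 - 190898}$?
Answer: $\frac{\sqrt{2485768547641502470}}{967310} \approx 1629.9$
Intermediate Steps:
$G = - \frac{2551583}{967310} \approx -2.6378$
$\sqrt{2656622 + G} = \sqrt{2656622 - \frac{2551583}{967310}} = \sqrt{\frac{2569774475237}{967310}} = \frac{\sqrt{2485768547641502470}}{967310}$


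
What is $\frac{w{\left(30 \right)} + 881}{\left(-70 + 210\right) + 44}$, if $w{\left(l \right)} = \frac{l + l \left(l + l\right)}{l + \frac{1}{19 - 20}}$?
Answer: $\frac{27379}{5336} \approx 5.131$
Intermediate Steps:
$w{\left(l \right)} = \frac{l + 2 l^{2}}{-1 + l}$ ($w{\left(l \right)} = \frac{l + l 2 l}{l + \frac{1}{-1}} = \frac{l + 2 l^{2}}{l - 1} = \frac{l + 2 l^{2}}{-1 + l}$)
$\frac{w{\left(30 \right)} + 881}{\left(-70 + 210\right) + 44} = \frac{\frac{30 \left(1 + 2 \cdot 30\right)}{-1 + 30} + 881}{\left(-70 + 210\right) + 44} = \frac{\frac{30 \left(1 + 60\right)}{29} + 881}{140 + 44} = \frac{30 \cdot \frac{1}{29} \cdot 61 + 881}{184} = \frac{\frac{1830}{29} + 881}{184} = \frac{1}{184} \cdot \frac{27379}{29} = \frac{27379}{5336}$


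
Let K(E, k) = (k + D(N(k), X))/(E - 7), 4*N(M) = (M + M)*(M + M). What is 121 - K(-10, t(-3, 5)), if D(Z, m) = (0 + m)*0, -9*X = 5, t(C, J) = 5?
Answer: 2062/17 ≈ 121.29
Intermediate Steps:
N(M) = M**2 (N(M) = ((M + M)*(M + M))/4 = ((2*M)*(2*M))/4 = (4*M**2)/4 = M**2)
X = -5/9 (X = -1/9*5 = -5/9 ≈ -0.55556)
D(Z, m) = 0 (D(Z, m) = m*0 = 0)
K(E, k) = k/(-7 + E) (K(E, k) = (k + 0)/(E - 7) = k/(-7 + E))
121 - K(-10, t(-3, 5)) = 121 - 5/(-7 - 10) = 121 - 5/(-17) = 121 - 5*(-1)/17 = 121 - 1*(-5/17) = 121 + 5/17 = 2062/17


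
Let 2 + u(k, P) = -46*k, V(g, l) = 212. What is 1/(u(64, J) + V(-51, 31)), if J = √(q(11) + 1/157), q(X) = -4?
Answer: -1/2734 ≈ -0.00036576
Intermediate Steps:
J = I*√98439/157 (J = √(-4 + 1/157) = √(-627/157) = I*√98439/157 ≈ 1.9984*I)
u(k, P) = -2 - 46*k
1/(u(64, J) + V(-51, 31)) = 1/((-2 - 46*64) + 212) = 1/((-2 - 2944) + 212) = 1/(-2946 + 212) = 1/(-2734) = -1/2734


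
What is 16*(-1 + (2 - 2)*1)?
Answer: -16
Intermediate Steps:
16*(-1 + (2 - 2)*1) = 16*(-1 + 0*1) = 16*(-1 + 0) = 16*(-1) = -16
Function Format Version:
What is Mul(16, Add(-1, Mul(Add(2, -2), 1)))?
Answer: -16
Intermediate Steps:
Mul(16, Add(-1, Mul(Add(2, -2), 1))) = Mul(16, Add(-1, Mul(0, 1))) = Mul(16, Add(-1, 0)) = Mul(16, -1) = -16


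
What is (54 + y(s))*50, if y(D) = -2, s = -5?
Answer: 2600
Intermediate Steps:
(54 + y(s))*50 = (54 - 2)*50 = 52*50 = 2600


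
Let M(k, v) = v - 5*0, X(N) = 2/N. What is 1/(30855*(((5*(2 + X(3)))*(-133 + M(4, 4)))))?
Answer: -1/53070600 ≈ -1.8843e-8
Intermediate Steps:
M(k, v) = v (M(k, v) = v - 1*0 = v + 0 = v)
1/(30855*(((5*(2 + X(3)))*(-133 + M(4, 4))))) = 1/(30855*(((5*(2 + 2/3))*(-133 + 4)))) = 1/(30855*(((5*(2 + 2*(⅓)))*(-129)))) = 1/(30855*(((5*(2 + ⅔))*(-129)))) = 1/(30855*(((5*(8/3))*(-129)))) = 1/(30855*(((40/3)*(-129)))) = (1/30855)/(-1720) = (1/30855)*(-1/1720) = -1/53070600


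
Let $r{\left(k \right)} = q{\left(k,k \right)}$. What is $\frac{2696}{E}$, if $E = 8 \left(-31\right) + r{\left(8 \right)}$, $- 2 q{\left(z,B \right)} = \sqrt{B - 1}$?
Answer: $- \frac{2674432}{246009} + \frac{5392 \sqrt{7}}{246009} \approx -10.813$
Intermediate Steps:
$q{\left(z,B \right)} = - \frac{\sqrt{-1 + B}}{2}$ ($q{\left(z,B \right)} = - \frac{\sqrt{B - 1}}{2} = - \frac{\sqrt{-1 + B}}{2}$)
$r{\left(k \right)} = - \frac{\sqrt{-1 + k}}{2}$
$E = -248 - \frac{\sqrt{7}}{2}$ ($E = 8 \left(-31\right) - \frac{\sqrt{-1 + 8}}{2} = -248 - \frac{\sqrt{7}}{2} \approx -249.32$)
$\frac{2696}{E} = \frac{2696}{-248 - \frac{\sqrt{7}}{2}}$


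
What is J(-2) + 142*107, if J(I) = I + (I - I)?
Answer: 15192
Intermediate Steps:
J(I) = I (J(I) = I + 0 = I)
J(-2) + 142*107 = -2 + 142*107 = -2 + 15194 = 15192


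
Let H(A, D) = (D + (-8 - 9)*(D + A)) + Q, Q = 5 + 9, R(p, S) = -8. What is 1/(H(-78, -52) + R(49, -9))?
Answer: 1/2164 ≈ 0.00046211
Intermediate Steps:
Q = 14
H(A, D) = 14 - 17*A - 16*D (H(A, D) = (D + (-8 - 9)*(D + A)) + 14 = (D - 17*(A + D)) + 14 = (D + (-17*A - 17*D)) + 14 = (-17*A - 16*D) + 14 = 14 - 17*A - 16*D)
1/(H(-78, -52) + R(49, -9)) = 1/((14 - 17*(-78) - 16*(-52)) - 8) = 1/((14 + 1326 + 832) - 8) = 1/(2172 - 8) = 1/2164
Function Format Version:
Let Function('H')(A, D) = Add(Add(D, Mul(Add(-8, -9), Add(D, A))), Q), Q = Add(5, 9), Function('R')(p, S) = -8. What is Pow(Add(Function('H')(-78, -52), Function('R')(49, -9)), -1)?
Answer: Rational(1, 2164) ≈ 0.00046211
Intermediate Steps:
Q = 14
Function('H')(A, D) = Add(14, Mul(-17, A), Mul(-16, D)) (Function('H')(A, D) = Add(Add(D, Mul(Add(-8, -9), Add(D, A))), 14) = Add(Add(D, Mul(-17, Add(A, D))), 14) = Add(Add(D, Add(Mul(-17, A), Mul(-17, D))), 14) = Add(Add(Mul(-17, A), Mul(-16, D)), 14) = Add(14, Mul(-17, A), Mul(-16, D)))
Pow(Add(Function('H')(-78, -52), Function('R')(49, -9)), -1) = Pow(Add(Add(14, Mul(-17, -78), Mul(-16, -52)), -8), -1) = Pow(Add(Add(14, 1326, 832), -8), -1) = Pow(Add(2172, -8), -1) = Pow(2164, -1) = Rational(1, 2164)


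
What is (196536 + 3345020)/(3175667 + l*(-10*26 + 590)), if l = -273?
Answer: 3541556/3085577 ≈ 1.1478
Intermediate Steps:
(196536 + 3345020)/(3175667 + l*(-10*26 + 590)) = (196536 + 3345020)/(3175667 - 273*(-10*26 + 590)) = 3541556/(3175667 - 273*(-260 + 590)) = 3541556/(3175667 - 273*330) = 3541556/(3175667 - 90090) = 3541556/3085577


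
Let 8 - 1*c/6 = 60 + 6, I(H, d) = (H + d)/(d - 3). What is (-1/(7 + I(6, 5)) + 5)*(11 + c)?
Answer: -41451/25 ≈ -1658.0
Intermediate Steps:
I(H, d) = (H + d)/(-3 + d)
c = -348 (c = 48 - 6*(60 + 6) = 48 - 6*66 = 48 - 396 = -348)
(-1/(7 + I(6, 5)) + 5)*(11 + c) = (-1/(7 + (6 + 5)/(-3 + 5)) + 5)*(11 - 348) = (-1/(7 + 11/2) + 5)*(-337) = (-1/(25/2) + 5)*(-337) = ((2/25)*(-1) + 5)*(-337) = (-2/25 + 5)*(-337) = (123/25)*(-337) = -41451/25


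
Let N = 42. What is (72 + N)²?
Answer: 12996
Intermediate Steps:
(72 + N)² = (72 + 42)² = 114² = 12996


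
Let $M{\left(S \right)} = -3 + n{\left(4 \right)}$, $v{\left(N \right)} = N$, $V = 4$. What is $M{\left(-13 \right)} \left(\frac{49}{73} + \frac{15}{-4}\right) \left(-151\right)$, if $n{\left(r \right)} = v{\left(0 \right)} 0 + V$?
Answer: $\frac{135749}{292} \approx 464.89$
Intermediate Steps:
$n{\left(r \right)} = 4$ ($n{\left(r \right)} = 0 \cdot 0 + 4 = 0 + 4 = 4$)
$M{\left(S \right)} = 1$ ($M{\left(S \right)} = -3 + 4 = 1$)
$M{\left(-13 \right)} \left(\frac{49}{73} + \frac{15}{-4}\right) \left(-151\right) = 1 \left(\frac{49}{73} + \frac{15}{-4}\right) \left(-151\right) = 1 \left(49 \cdot \frac{1}{73} + 15 \left(- \frac{1}{4}\right)\right) \left(-151\right) = 1 \left(\frac{49}{73} - \frac{15}{4}\right) \left(-151\right) = 1 \left(- \frac{899}{292}\right) \left(-151\right) = \left(- \frac{899}{292}\right) \left(-151\right) = \frac{135749}{292}$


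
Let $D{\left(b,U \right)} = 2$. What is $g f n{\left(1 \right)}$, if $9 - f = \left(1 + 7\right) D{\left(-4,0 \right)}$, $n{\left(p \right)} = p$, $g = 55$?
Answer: $-385$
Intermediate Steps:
$f = -7$ ($f = 9 - \left(1 + 7\right) 2 = 9 - 8 \cdot 2 = 9 - 16 = -7$)
$g f n{\left(1 \right)} = 55 \left(-7\right) 1 = \left(-385\right) 1 = -385$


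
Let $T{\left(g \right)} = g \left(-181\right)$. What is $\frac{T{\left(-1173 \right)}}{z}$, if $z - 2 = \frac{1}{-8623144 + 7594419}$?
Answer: $\frac{218411690925}{2057449} \approx 1.0616 \cdot 10^{5}$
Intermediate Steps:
$z = \frac{2057449}{1028725}$ ($z = 2 + \frac{1}{-8623144 + 7594419} = 2 + \frac{1}{-1028725} = 2 - \frac{1}{1028725} = \frac{2057449}{1028725} \approx 2.0$)
$T{\left(g \right)} = - 181 g$
$\frac{T{\left(-1173 \right)}}{z} = \frac{\left(-181\right) \left(-1173\right)}{\frac{2057449}{1028725}} = 212313 \cdot \frac{1028725}{2057449} = \frac{218411690925}{2057449}$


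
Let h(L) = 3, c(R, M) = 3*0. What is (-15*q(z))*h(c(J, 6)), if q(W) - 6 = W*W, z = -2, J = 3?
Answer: -450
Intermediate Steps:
c(R, M) = 0
q(W) = 6 + W² (q(W) = 6 + W*W = 6 + W²)
(-15*q(z))*h(c(J, 6)) = -15*(6 + (-2)²)*3 = -15*(6 + 4)*3 = -15*10*3 = -150*3 = -450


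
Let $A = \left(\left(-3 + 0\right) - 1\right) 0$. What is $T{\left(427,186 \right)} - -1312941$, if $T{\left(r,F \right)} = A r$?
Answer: $1312941$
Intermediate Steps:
$A = 0$ ($A = \left(-3 - 1\right) 0 = \left(-4\right) 0 = 0$)
$T{\left(r,F \right)} = 0$ ($T{\left(r,F \right)} = 0 r = 0$)
$T{\left(427,186 \right)} - -1312941 = 0 - -1312941 = 0 + 1312941 = 1312941$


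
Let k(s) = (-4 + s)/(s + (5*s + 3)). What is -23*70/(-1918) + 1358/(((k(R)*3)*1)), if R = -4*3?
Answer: 2140449/1096 ≈ 1953.0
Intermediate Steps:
R = -12
k(s) = (-4 + s)/(3 + 6*s) (k(s) = (-4 + s)/(s + (3 + 5*s)) = (-4 + s)/(3 + 6*s))
-23*70/(-1918) + 1358/(((k(R)*3)*1)) = -23*70/(-1918) + 1358/(((((-4 - 12)/(3*(1 + 2*(-12))))*3)*1)) = -1610*(-1/1918) + 1358/(((((1/3)*(-16)/(1 - 24))*3)*1)) = 115/137 + 1358/(((((1/3)*(-16)/(-23))*3)*1)) = 115/137 + 1358/(((((1/3)*(-1/23)*(-16))*3)*1)) = 115/137 + 1358/((((16/69)*3)*1)) = 115/137 + 1358/(((16/23)*1)) = 115/137 + 1358/(16/23) = 115/137 + 1358*(23/16) = 115/137 + 15617/8 = 2140449/1096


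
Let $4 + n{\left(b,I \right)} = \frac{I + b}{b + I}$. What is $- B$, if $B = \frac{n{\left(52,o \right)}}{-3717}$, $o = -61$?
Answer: $- \frac{1}{1239} \approx -0.0008071$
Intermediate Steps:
$n{\left(b,I \right)} = -3$ ($n{\left(b,I \right)} = -4 + \frac{I + b}{b + I} = -4 + \frac{I + b}{I + b} = -4 + 1 = -3$)
$B = \frac{1}{1239}$ ($B = - \frac{3}{-3717} = \left(-3\right) \left(- \frac{1}{3717}\right) = \frac{1}{1239} \approx 0.0008071$)
$- B = \left(-1\right) \frac{1}{1239} = - \frac{1}{1239}$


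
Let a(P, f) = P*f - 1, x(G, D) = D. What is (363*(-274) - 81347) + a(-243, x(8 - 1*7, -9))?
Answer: -178623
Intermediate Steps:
a(P, f) = -1 + P*f
(363*(-274) - 81347) + a(-243, x(8 - 1*7, -9)) = (363*(-274) - 81347) + (-1 - 243*(-9)) = (-99462 - 81347) + (-1 + 2187) = -180809 + 2186 = -178623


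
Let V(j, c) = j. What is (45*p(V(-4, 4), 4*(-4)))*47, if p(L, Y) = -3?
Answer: -6345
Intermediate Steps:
(45*p(V(-4, 4), 4*(-4)))*47 = (45*(-3))*47 = -135*47 = -6345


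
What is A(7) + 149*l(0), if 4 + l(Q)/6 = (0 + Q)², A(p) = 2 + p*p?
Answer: -3525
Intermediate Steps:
A(p) = 2 + p²
l(Q) = -24 + 6*Q² (l(Q) = -24 + 6*(0 + Q)² = -24 + 6*Q²)
A(7) + 149*l(0) = (2 + 7²) + 149*(-24 + 6*0²) = (2 + 49) + 149*(-24 + 6*0) = 51 + 149*(-24 + 0) = 51 + 149*(-24) = 51 - 3576 = -3525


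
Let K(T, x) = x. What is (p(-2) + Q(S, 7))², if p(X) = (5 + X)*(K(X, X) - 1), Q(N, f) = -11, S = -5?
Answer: 400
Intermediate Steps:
p(X) = (-1 + X)*(5 + X) (p(X) = (5 + X)*(X - 1) = (5 + X)*(-1 + X) = (-1 + X)*(5 + X))
(p(-2) + Q(S, 7))² = ((-5 + (-2)² + 4*(-2)) - 11)² = ((-5 + 4 - 8) - 11)² = (-9 - 11)² = (-20)² = 400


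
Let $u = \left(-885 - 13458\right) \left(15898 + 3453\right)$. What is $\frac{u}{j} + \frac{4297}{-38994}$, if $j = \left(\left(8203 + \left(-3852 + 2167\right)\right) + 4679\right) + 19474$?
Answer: $- \frac{10822970811929}{1195984974} \approx -9049.4$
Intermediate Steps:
$u = -277551393$ ($u = \left(-14343\right) 19351 = -277551393$)
$j = 30671$ ($j = \left(\left(8203 - 1685\right) + 4679\right) + 19474 = \left(6518 + 4679\right) + 19474 = 11197 + 19474 = 30671$)
$\frac{u}{j} + \frac{4297}{-38994} = - \frac{277551393}{30671} + \frac{4297}{-38994} = \left(-277551393\right) \frac{1}{30671} + 4297 \left(- \frac{1}{38994}\right) = - \frac{277551393}{30671} - \frac{4297}{38994} = - \frac{10822970811929}{1195984974}$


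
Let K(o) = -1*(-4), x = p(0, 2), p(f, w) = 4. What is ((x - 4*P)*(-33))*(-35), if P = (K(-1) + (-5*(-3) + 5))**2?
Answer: -2656500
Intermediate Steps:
x = 4
K(o) = 4
P = 576 (P = (4 + (-5*(-3) + 5))**2 = (4 + (15 + 5))**2 = (4 + 20)**2 = 24**2 = 576)
((x - 4*P)*(-33))*(-35) = ((4 - 4*576)*(-33))*(-35) = ((4 - 2304)*(-33))*(-35) = -2300*(-33)*(-35) = 75900*(-35) = -2656500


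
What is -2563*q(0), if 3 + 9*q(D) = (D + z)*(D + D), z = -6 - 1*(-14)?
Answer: 2563/3 ≈ 854.33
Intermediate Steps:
z = 8 (z = -6 + 14 = 8)
q(D) = -1/3 + 2*D*(8 + D)/9 (q(D) = -1/3 + ((D + 8)*(D + D))/9 = -1/3 + ((8 + D)*(2*D))/9 = -1/3 + (2*D*(8 + D))/9 = -1/3 + 2*D*(8 + D)/9)
-2563*q(0) = -2563*(-1/3 + (2/9)*0**2 + (16/9)*0) = -2563*(-1/3 + (2/9)*0 + 0) = -2563*(-1/3 + 0 + 0) = -2563*(-1/3) = 2563/3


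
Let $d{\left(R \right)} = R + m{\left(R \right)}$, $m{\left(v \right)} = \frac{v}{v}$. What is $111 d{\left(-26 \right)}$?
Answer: $-2775$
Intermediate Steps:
$m{\left(v \right)} = 1$
$d{\left(R \right)} = 1 + R$ ($d{\left(R \right)} = R + 1 = 1 + R$)
$111 d{\left(-26 \right)} = 111 \left(1 - 26\right) = 111 \left(-25\right) = -2775$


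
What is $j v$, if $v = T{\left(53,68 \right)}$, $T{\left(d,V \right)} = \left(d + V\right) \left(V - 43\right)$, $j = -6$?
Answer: $-18150$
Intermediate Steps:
$T{\left(d,V \right)} = \left(-43 + V\right) \left(V + d\right)$ ($T{\left(d,V \right)} = \left(V + d\right) \left(-43 + V\right) = \left(-43 + V\right) \left(V + d\right)$)
$v = 3025$ ($v = 68^{2} - 2924 - 2279 + 68 \cdot 53 = 4624 - 2924 - 2279 + 3604 = 3025$)
$j v = \left(-6\right) 3025 = -18150$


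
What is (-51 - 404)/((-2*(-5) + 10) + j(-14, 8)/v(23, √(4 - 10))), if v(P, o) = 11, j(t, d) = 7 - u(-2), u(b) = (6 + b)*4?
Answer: -5005/211 ≈ -23.720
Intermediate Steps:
u(b) = 24 + 4*b
j(t, d) = -9 (j(t, d) = 7 - (24 + 4*(-2)) = 7 - (24 - 8) = 7 - 1*16 = 7 - 16 = -9)
(-51 - 404)/((-2*(-5) + 10) + j(-14, 8)/v(23, √(4 - 10))) = (-51 - 404)/((-2*(-5) + 10) - 9/11) = -455/((10 + 10) - 9*1/11) = -455/(20 - 9/11) = -455/211/11 = -455*11/211 = -5005/211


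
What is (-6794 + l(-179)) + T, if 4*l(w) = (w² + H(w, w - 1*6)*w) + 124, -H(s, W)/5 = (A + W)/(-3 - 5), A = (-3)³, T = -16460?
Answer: -74267/8 ≈ -9283.4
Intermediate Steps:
A = -27
H(s, W) = -135/8 + 5*W/8 (H(s, W) = -5*(-27 + W)/(-3 - 5) = -5*(-27 + W)/(-8) = -5*(-27 + W)*(-1)/8 = -5*(27/8 - W/8) = -135/8 + 5*W/8)
l(w) = 31 + w²/4 + w*(-165/8 + 5*w/8)/4 (l(w) = ((w² + (-135/8 + 5*(w - 1*6)/8)*w) + 124)/4 = ((w² + (-135/8 + 5*(w - 6)/8)*w) + 124)/4 = ((w² + (-135/8 + 5*(-6 + w)/8)*w) + 124)/4 = ((w² + (-135/8 + (-15/4 + 5*w/8))*w) + 124)/4 = ((w² + (-165/8 + 5*w/8)*w) + 124)/4 = ((w² + w*(-165/8 + 5*w/8)) + 124)/4 = (124 + w² + w*(-165/8 + 5*w/8))/4 = 31 + w²/4 + w*(-165/8 + 5*w/8)/4)
(-6794 + l(-179)) + T = (-6794 + (31 - 165/32*(-179) + (13/32)*(-179)²)) - 16460 = (-6794 + (31 + 29535/32 + (13/32)*32041)) - 16460 = (-6794 + (31 + 29535/32 + 416533/32)) - 16460 = (-6794 + 111765/8) - 16460 = 57413/8 - 16460 = -74267/8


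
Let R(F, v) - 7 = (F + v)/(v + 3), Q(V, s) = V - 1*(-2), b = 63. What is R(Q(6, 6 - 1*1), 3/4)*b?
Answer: 588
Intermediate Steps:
Q(V, s) = 2 + V (Q(V, s) = V + 2 = 2 + V)
R(F, v) = 7 + (F + v)/(3 + v) (R(F, v) = 7 + (F + v)/(v + 3) = 7 + (F + v)/(3 + v))
R(Q(6, 6 - 1*1), 3/4)*b = ((21 + (2 + 6) + 8*(3/4))/(3 + 3/4))*63 = ((21 + 8 + 8*(3*(¼)))/(3 + 3*(¼)))*63 = ((21 + 8 + 8*(¾))/(3 + ¾))*63 = ((21 + 8 + 6)/(15/4))*63 = ((4/15)*35)*63 = (28/3)*63 = 588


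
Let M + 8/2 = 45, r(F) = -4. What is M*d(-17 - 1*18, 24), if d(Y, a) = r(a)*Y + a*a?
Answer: 29356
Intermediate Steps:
M = 41 (M = -4 + 45 = 41)
d(Y, a) = a² - 4*Y (d(Y, a) = -4*Y + a*a = -4*Y + a² = a² - 4*Y)
M*d(-17 - 1*18, 24) = 41*(24² - 4*(-17 - 1*18)) = 41*(576 - 4*(-17 - 18)) = 41*(576 - 4*(-35)) = 41*(576 + 140) = 41*716 = 29356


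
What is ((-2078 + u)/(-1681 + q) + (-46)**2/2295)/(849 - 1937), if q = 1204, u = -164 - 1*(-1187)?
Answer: -381173/132338880 ≈ -0.0028803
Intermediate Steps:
u = 1023 (u = -164 + 1187 = 1023)
((-2078 + u)/(-1681 + q) + (-46)**2/2295)/(849 - 1937) = ((-2078 + 1023)/(-1681 + 1204) + (-46)**2/2295)/(849 - 1937) = (-1055/(-477) + 2116*(1/2295))/(-1088) = (-1055*(-1/477) + 2116/2295)*(-1/1088) = (1055/477 + 2116/2295)*(-1/1088) = (381173/121635)*(-1/1088) = -381173/132338880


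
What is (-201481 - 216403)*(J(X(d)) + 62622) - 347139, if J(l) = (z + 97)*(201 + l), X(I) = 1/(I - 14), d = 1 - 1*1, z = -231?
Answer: -104424537545/7 ≈ -1.4918e+10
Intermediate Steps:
d = 0 (d = 1 - 1 = 0)
X(I) = 1/(-14 + I)
J(l) = -26934 - 134*l (J(l) = (-231 + 97)*(201 + l) = -134*(201 + l) = -26934 - 134*l)
(-201481 - 216403)*(J(X(d)) + 62622) - 347139 = (-201481 - 216403)*((-26934 - 134/(-14 + 0)) + 62622) - 347139 = -417884*((-26934 - 134/(-14)) + 62622) - 347139 = -417884*((-26934 - 134*(-1/14)) + 62622) - 347139 = -417884*((-26934 + 67/7) + 62622) - 347139 = -417884*(-188471/7 + 62622) - 347139 = -417884*249883/7 - 347139 = -104422107572/7 - 347139 = -104424537545/7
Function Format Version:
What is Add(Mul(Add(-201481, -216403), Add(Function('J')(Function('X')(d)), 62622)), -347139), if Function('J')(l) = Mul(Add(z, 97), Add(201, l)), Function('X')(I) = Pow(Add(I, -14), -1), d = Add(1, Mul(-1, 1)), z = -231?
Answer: Rational(-104424537545, 7) ≈ -1.4918e+10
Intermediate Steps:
d = 0 (d = Add(1, -1) = 0)
Function('X')(I) = Pow(Add(-14, I), -1)
Function('J')(l) = Add(-26934, Mul(-134, l)) (Function('J')(l) = Mul(Add(-231, 97), Add(201, l)) = Mul(-134, Add(201, l)) = Add(-26934, Mul(-134, l)))
Add(Mul(Add(-201481, -216403), Add(Function('J')(Function('X')(d)), 62622)), -347139) = Add(Mul(Add(-201481, -216403), Add(Add(-26934, Mul(-134, Pow(Add(-14, 0), -1))), 62622)), -347139) = Add(Mul(-417884, Add(Add(-26934, Mul(-134, Pow(-14, -1))), 62622)), -347139) = Add(Mul(-417884, Add(Add(-26934, Mul(-134, Rational(-1, 14))), 62622)), -347139) = Add(Mul(-417884, Add(Add(-26934, Rational(67, 7)), 62622)), -347139) = Add(Mul(-417884, Add(Rational(-188471, 7), 62622)), -347139) = Add(Mul(-417884, Rational(249883, 7)), -347139) = Add(Rational(-104422107572, 7), -347139) = Rational(-104424537545, 7)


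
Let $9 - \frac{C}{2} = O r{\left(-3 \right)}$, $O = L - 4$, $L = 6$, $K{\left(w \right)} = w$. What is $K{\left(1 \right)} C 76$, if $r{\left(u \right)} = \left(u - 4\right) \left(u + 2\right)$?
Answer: $-760$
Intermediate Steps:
$r{\left(u \right)} = \left(-4 + u\right) \left(2 + u\right)$
$O = 2$ ($O = 6 - 4 = 2$)
$C = -10$ ($C = 18 - 2 \cdot 2 \left(-8 + \left(-3\right)^{2} - -6\right) = 18 - 2 \cdot 2 \left(-8 + 9 + 6\right) = 18 - 2 \cdot 2 \cdot 7 = 18 - 28 = -10$)
$K{\left(1 \right)} C 76 = 1 \left(-10\right) 76 = \left(-10\right) 76 = -760$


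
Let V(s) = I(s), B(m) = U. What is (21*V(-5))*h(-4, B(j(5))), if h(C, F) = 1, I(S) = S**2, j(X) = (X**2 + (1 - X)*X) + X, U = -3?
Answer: 525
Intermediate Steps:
j(X) = X + X**2 + X*(1 - X) (j(X) = (X**2 + X*(1 - X)) + X = X + X**2 + X*(1 - X))
B(m) = -3
V(s) = s**2
(21*V(-5))*h(-4, B(j(5))) = (21*(-5)**2)*1 = (21*25)*1 = 525*1 = 525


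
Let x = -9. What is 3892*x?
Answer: -35028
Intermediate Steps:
3892*x = 3892*(-9) = -35028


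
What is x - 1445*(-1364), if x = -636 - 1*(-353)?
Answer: 1970697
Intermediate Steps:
x = -283 (x = -636 + 353 = -283)
x - 1445*(-1364) = -283 - 1445*(-1364) = -283 + 1970980 = 1970697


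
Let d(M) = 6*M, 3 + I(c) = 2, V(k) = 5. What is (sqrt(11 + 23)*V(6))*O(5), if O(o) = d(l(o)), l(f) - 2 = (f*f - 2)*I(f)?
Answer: -630*sqrt(34) ≈ -3673.5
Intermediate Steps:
I(c) = -1 (I(c) = -3 + 2 = -1)
l(f) = 4 - f**2 (l(f) = 2 + (f*f - 2)*(-1) = 2 + (f**2 - 2)*(-1) = 2 + (-2 + f**2)*(-1) = 2 + (2 - f**2) = 4 - f**2)
O(o) = 24 - 6*o**2 (O(o) = 6*(4 - o**2) = 24 - 6*o**2)
(sqrt(11 + 23)*V(6))*O(5) = (sqrt(11 + 23)*5)*(24 - 6*5**2) = (sqrt(34)*5)*(24 - 6*25) = (5*sqrt(34))*(24 - 150) = (5*sqrt(34))*(-126) = -630*sqrt(34)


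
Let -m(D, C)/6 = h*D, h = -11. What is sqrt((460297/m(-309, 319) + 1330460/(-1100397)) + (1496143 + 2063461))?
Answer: sqrt(22131833349385325153565494)/2493499602 ≈ 1886.7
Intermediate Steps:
m(D, C) = 66*D (m(D, C) = -(-66)*D = 66*D)
sqrt((460297/m(-309, 319) + 1330460/(-1100397)) + (1496143 + 2063461)) = sqrt((460297/((66*(-309))) + 1330460/(-1100397)) + (1496143 + 2063461)) = sqrt((460297/(-20394) + 1330460*(-1/1100397)) + 3559604) = sqrt((460297*(-1/20394) - 1330460/1100397) + 3559604) = sqrt((-460297/20394 - 1330460/1100397) + 3559604) = sqrt(-177880946383/7480498806 + 3559604) = sqrt(26627435590886441/7480498806) = sqrt(22131833349385325153565494)/2493499602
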